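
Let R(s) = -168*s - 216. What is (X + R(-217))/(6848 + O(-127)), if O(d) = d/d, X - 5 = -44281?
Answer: -8036/6849 ≈ -1.1733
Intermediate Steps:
X = -44276 (X = 5 - 44281 = -44276)
O(d) = 1
R(s) = -216 - 168*s
(X + R(-217))/(6848 + O(-127)) = (-44276 + (-216 - 168*(-217)))/(6848 + 1) = (-44276 + (-216 + 36456))/6849 = (-44276 + 36240)*(1/6849) = -8036*1/6849 = -8036/6849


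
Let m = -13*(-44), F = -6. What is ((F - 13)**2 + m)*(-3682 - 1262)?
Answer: -4612752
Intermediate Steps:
m = 572
((F - 13)**2 + m)*(-3682 - 1262) = ((-6 - 13)**2 + 572)*(-3682 - 1262) = ((-19)**2 + 572)*(-4944) = (361 + 572)*(-4944) = 933*(-4944) = -4612752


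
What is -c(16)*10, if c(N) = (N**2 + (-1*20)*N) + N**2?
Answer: -1920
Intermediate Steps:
c(N) = -20*N + 2*N**2 (c(N) = (N**2 - 20*N) + N**2 = -20*N + 2*N**2)
-c(16)*10 = -2*16*(-10 + 16)*10 = -2*16*6*10 = -192*10 = -1*1920 = -1920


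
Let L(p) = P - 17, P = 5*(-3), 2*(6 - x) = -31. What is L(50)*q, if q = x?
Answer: -688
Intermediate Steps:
x = 43/2 (x = 6 - ½*(-31) = 6 + 31/2 = 43/2 ≈ 21.500)
P = -15
q = 43/2 ≈ 21.500
L(p) = -32 (L(p) = -15 - 17 = -32)
L(50)*q = -32*43/2 = -688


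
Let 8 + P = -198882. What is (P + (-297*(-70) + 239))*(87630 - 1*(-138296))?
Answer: -40183424286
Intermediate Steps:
P = -198890 (P = -8 - 198882 = -198890)
(P + (-297*(-70) + 239))*(87630 - 1*(-138296)) = (-198890 + (-297*(-70) + 239))*(87630 - 1*(-138296)) = (-198890 + (20790 + 239))*(87630 + 138296) = (-198890 + 21029)*225926 = -177861*225926 = -40183424286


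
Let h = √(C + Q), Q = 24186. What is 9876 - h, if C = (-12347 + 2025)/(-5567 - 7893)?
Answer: 9876 - √1095488812930/6730 ≈ 9720.5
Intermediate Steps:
C = 5161/6730 (C = -10322/(-13460) = -10322*(-1/13460) = 5161/6730 ≈ 0.76686)
h = √1095488812930/6730 (h = √(5161/6730 + 24186) = √(162776941/6730) = √1095488812930/6730 ≈ 155.52)
9876 - h = 9876 - √1095488812930/6730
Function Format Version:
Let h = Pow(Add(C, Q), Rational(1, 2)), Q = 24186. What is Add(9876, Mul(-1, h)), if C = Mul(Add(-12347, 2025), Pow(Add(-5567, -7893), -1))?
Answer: Add(9876, Mul(Rational(-1, 6730), Pow(1095488812930, Rational(1, 2)))) ≈ 9720.5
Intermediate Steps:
C = Rational(5161, 6730) (C = Mul(-10322, Pow(-13460, -1)) = Mul(-10322, Rational(-1, 13460)) = Rational(5161, 6730) ≈ 0.76686)
h = Mul(Rational(1, 6730), Pow(1095488812930, Rational(1, 2))) (h = Pow(Add(Rational(5161, 6730), 24186), Rational(1, 2)) = Pow(Rational(162776941, 6730), Rational(1, 2)) = Mul(Rational(1, 6730), Pow(1095488812930, Rational(1, 2))) ≈ 155.52)
Add(9876, Mul(-1, h)) = Add(9876, Mul(-1, Mul(Rational(1, 6730), Pow(1095488812930, Rational(1, 2))))) = Add(9876, Mul(Rational(-1, 6730), Pow(1095488812930, Rational(1, 2))))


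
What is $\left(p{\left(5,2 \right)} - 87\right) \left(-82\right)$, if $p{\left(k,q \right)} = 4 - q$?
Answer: $6970$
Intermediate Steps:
$\left(p{\left(5,2 \right)} - 87\right) \left(-82\right) = \left(\left(4 - 2\right) - 87\right) \left(-82\right) = \left(2 - 87\right) \left(-82\right) = \left(-85\right) \left(-82\right) = 6970$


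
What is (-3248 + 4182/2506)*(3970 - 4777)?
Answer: 3282595971/1253 ≈ 2.6198e+6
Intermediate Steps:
(-3248 + 4182/2506)*(3970 - 4777) = (-3248 + 4182*(1/2506))*(-807) = (-3248 + 2091/1253)*(-807) = -4067653/1253*(-807) = 3282595971/1253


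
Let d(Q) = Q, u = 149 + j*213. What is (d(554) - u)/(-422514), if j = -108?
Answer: -2601/46946 ≈ -0.055404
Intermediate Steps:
u = -22855 (u = 149 - 108*213 = 149 - 23004 = -22855)
(d(554) - u)/(-422514) = (554 - 1*(-22855))/(-422514) = (554 + 22855)*(-1/422514) = 23409*(-1/422514) = -2601/46946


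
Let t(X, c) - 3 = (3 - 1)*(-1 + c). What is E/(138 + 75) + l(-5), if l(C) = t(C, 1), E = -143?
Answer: 496/213 ≈ 2.3286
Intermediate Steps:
t(X, c) = 1 + 2*c (t(X, c) = 3 + (3 - 1)*(-1 + c) = 3 + 2*(-1 + c) = 3 + (-2 + 2*c) = 1 + 2*c)
l(C) = 3 (l(C) = 1 + 2*1 = 1 + 2 = 3)
E/(138 + 75) + l(-5) = -143/(138 + 75) + 3 = -143/213 + 3 = 496/213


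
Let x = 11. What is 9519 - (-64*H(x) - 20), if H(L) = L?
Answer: 10243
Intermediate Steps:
9519 - (-64*H(x) - 20) = 9519 - (-64*11 - 20) = 9519 - (-704 - 20) = 9519 - 1*(-724) = 9519 + 724 = 10243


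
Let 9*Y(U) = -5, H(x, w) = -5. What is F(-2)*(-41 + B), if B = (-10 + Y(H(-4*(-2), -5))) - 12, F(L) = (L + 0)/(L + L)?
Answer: -286/9 ≈ -31.778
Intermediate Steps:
Y(U) = -5/9 (Y(U) = (⅑)*(-5) = -5/9)
F(L) = ½ (F(L) = L/((2*L)) = L*(1/(2*L)) = ½)
B = -203/9 (B = (-10 - 5/9) - 12 = -95/9 - 12 = -203/9 ≈ -22.556)
F(-2)*(-41 + B) = (-41 - 203/9)/2 = (½)*(-572/9) = -286/9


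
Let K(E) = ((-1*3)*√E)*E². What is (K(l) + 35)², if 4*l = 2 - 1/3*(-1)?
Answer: 33885607/27648 - 1715*√21/144 ≈ 1171.0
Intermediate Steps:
l = 7/12 (l = (2 - 1/3*(-1))/4 = (2 - 1*⅓*(-1))/4 = (2 - ⅓*(-1))/4 = (2 + ⅓)/4 = (¼)*(7/3) = 7/12 ≈ 0.58333)
K(E) = -3*E^(5/2) (K(E) = (-3*√E)*E² = -3*E^(5/2))
(K(l) + 35)² = (-49*√21/288 + 35)² = (35 - 49*√21/288)²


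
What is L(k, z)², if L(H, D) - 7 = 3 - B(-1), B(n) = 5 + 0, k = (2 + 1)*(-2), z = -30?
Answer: 25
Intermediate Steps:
k = -6 (k = 3*(-2) = -6)
B(n) = 5
L(H, D) = 5 (L(H, D) = 7 + (3 - 1*5) = 7 + (3 - 5) = 7 - 2 = 5)
L(k, z)² = 5² = 25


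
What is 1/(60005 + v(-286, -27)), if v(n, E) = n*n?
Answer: 1/141801 ≈ 7.0521e-6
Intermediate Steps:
v(n, E) = n²
1/(60005 + v(-286, -27)) = 1/(60005 + (-286)²) = 1/(60005 + 81796) = 1/141801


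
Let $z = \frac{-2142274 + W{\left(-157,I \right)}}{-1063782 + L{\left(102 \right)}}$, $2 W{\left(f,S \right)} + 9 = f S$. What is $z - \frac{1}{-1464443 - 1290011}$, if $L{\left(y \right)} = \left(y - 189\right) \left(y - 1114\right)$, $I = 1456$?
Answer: $\frac{2071877211187}{895875145684} \approx 2.3127$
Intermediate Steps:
$L{\left(y \right)} = \left(-1114 + y\right) \left(-189 + y\right)$ ($L{\left(y \right)} = \left(-189 + y\right) \left(-1114 + y\right) = \left(-1114 + y\right) \left(-189 + y\right)$)
$W{\left(f,S \right)} = - \frac{9}{2} + \frac{S f}{2}$ ($W{\left(f,S \right)} = - \frac{9}{2} + \frac{f S}{2} = - \frac{9}{2} + \frac{S f}{2}$)
$z = \frac{1504383}{650492}$ ($z = \frac{-2142274 + \left(- \frac{9}{2} + \frac{1}{2} \cdot 1456 \left(-157\right)\right)}{-1063782 + \left(210546 + 102^{2} - 132906\right)} = \frac{-2142274 - \frac{228601}{2}}{-1063782 + \left(210546 + 10404 - 132906\right)} = \frac{-2142274 - \frac{228601}{2}}{-1063782 + 88044} = - \frac{4513149}{2 \left(-975738\right)} = \left(- \frac{4513149}{2}\right) \left(- \frac{1}{975738}\right) = \frac{1504383}{650492} \approx 2.3127$)
$z - \frac{1}{-1464443 - 1290011} = \frac{1504383}{650492} - \frac{1}{-1464443 - 1290011} = \frac{1504383}{650492} - \frac{1}{-2754454} = \frac{1504383}{650492} - - \frac{1}{2754454} = \frac{1504383}{650492} + \frac{1}{2754454} = \frac{2071877211187}{895875145684}$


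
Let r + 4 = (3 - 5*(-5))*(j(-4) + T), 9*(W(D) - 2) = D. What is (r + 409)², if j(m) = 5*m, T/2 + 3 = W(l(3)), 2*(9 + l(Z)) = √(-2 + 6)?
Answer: 5508409/81 ≈ 68005.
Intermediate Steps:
l(Z) = -8 (l(Z) = -9 + √(-2 + 6)/2 = -9 + √4/2 = -9 + (½)*2 = -9 + 1 = -8)
W(D) = 2 + D/9
T = -34/9 (T = -6 + 2*(2 + (⅑)*(-8)) = -6 + 2*(2 - 8/9) = -6 + 2*(10/9) = -6 + 20/9 = -34/9 ≈ -3.7778)
r = -6028/9 (r = -4 + (3 - 5*(-5))*(5*(-4) - 34/9) = -4 + (3 + 25)*(-20 - 34/9) = -4 + 28*(-214/9) = -4 - 5992/9 = -6028/9 ≈ -669.78)
(r + 409)² = (-6028/9 + 409)² = (-2347/9)² = 5508409/81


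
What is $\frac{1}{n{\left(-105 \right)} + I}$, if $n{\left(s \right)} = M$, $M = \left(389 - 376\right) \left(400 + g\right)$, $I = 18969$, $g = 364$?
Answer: $\frac{1}{28901} \approx 3.4601 \cdot 10^{-5}$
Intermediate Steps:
$M = 9932$ ($M = \left(389 - 376\right) \left(400 + 364\right) = 13 \cdot 764 = 9932$)
$n{\left(s \right)} = 9932$
$\frac{1}{n{\left(-105 \right)} + I} = \frac{1}{9932 + 18969} = \frac{1}{28901}$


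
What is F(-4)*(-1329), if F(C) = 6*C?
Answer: 31896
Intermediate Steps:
F(-4)*(-1329) = (6*(-4))*(-1329) = -24*(-1329) = 31896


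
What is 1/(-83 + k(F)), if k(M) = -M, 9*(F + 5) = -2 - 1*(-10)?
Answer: -9/710 ≈ -0.012676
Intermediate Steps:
F = -37/9 (F = -5 + (-2 - 1*(-10))/9 = -5 + (-2 + 10)/9 = -5 + (⅑)*8 = -5 + 8/9 = -37/9 ≈ -4.1111)
1/(-83 + k(F)) = 1/(-83 - 1*(-37/9)) = 1/(-83 + 37/9) = 1/(-710/9) = -9/710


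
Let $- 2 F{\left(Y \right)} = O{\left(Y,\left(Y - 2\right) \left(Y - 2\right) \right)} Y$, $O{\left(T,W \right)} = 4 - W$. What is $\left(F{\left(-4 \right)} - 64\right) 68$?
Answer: $-8704$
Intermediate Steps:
$F{\left(Y \right)} = - \frac{Y \left(4 - \left(-2 + Y\right)^{2}\right)}{2}$ ($F{\left(Y \right)} = - \frac{\left(4 - \left(Y - 2\right) \left(Y - 2\right)\right) Y}{2} = - \frac{\left(4 - \left(-2 + Y\right) \left(-2 + Y\right)\right) Y}{2} = - \frac{\left(4 - \left(-2 + Y\right)^{2}\right) Y}{2} = - \frac{Y \left(4 - \left(-2 + Y\right)^{2}\right)}{2}$)
$\left(F{\left(-4 \right)} - 64\right) 68 = \left(\frac{\left(-4\right)^{2} \left(-4 - 4\right)}{2} - 64\right) 68 = \left(\frac{1}{2} \cdot 16 \left(-8\right) - 64\right) 68 = \left(-64 - 64\right) 68 = \left(-128\right) 68 = -8704$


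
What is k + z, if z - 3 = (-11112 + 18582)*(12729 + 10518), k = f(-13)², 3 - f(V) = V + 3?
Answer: 173655262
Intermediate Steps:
f(V) = -V (f(V) = 3 - (V + 3) = 3 - (3 + V) = 3 + (-3 - V) = -V)
k = 169 (k = (-1*(-13))² = 13² = 169)
z = 173655093 (z = 3 + (-11112 + 18582)*(12729 + 10518) = 3 + 7470*23247 = 3 + 173655090 = 173655093)
k + z = 169 + 173655093 = 173655262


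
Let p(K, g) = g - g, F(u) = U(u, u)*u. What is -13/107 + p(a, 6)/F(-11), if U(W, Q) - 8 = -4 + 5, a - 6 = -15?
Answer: -13/107 ≈ -0.12150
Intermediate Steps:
a = -9 (a = 6 - 15 = -9)
U(W, Q) = 9 (U(W, Q) = 8 + (-4 + 5) = 8 + 1 = 9)
F(u) = 9*u
p(K, g) = 0
-13/107 + p(a, 6)/F(-11) = -13/107 + 0/((9*(-11))) = -13*1/107 + 0/(-99) = -13/107 + 0*(-1/99) = -13/107 + 0 = -13/107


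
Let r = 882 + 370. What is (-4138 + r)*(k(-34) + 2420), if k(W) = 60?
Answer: -7157280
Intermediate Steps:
r = 1252
(-4138 + r)*(k(-34) + 2420) = (-4138 + 1252)*(60 + 2420) = -2886*2480 = -7157280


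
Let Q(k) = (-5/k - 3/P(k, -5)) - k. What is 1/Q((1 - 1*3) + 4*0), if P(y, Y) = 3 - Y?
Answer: 8/33 ≈ 0.24242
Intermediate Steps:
Q(k) = -3/8 - k - 5/k (Q(k) = (-5/k - 3/(3 - 1*(-5))) - k = (-5/k - 3/(3 + 5)) - k = (-5/k - 3/8) - k = (-3/8 - 5/k) - k = -3/8 - k - 5/k)
1/Q((1 - 1*3) + 4*0) = 1/(-3/8 - ((1 - 1*3) + 4*0) - 5/((1 - 1*3) + 4*0)) = 1/(-3/8 - ((1 - 3) + 0) - 5/((1 - 3) + 0)) = 1/(-3/8 - (-2 + 0) - 5/(-2 + 0)) = 1/(-3/8 - 1*(-2) - 5/(-2)) = 1/(-3/8 + 2 - 5*(-½)) = 1/(-3/8 + 2 + 5/2) = 1/(33/8) = 8/33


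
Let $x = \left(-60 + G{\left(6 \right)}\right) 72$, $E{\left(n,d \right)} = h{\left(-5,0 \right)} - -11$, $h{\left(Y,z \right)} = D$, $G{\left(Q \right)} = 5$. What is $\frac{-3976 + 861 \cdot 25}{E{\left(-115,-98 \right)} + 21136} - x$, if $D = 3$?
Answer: $\frac{83771549}{21150} \approx 3960.8$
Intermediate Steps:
$h{\left(Y,z \right)} = 3$
$E{\left(n,d \right)} = 14$ ($E{\left(n,d \right)} = 3 - -11 = 3 + 11 = 14$)
$x = -3960$ ($x = \left(-60 + 5\right) 72 = \left(-55\right) 72 = -3960$)
$\frac{-3976 + 861 \cdot 25}{E{\left(-115,-98 \right)} + 21136} - x = \frac{-3976 + 861 \cdot 25}{14 + 21136} - -3960 = \frac{-3976 + 21525}{21150} + 3960 = 17549 \cdot \frac{1}{21150} + 3960 = \frac{17549}{21150} + 3960 = \frac{83771549}{21150}$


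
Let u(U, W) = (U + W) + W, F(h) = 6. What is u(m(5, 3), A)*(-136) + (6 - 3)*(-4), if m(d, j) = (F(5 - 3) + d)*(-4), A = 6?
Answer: 4340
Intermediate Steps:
m(d, j) = -24 - 4*d (m(d, j) = (6 + d)*(-4) = -24 - 4*d)
u(U, W) = U + 2*W
u(m(5, 3), A)*(-136) + (6 - 3)*(-4) = ((-24 - 4*5) + 2*6)*(-136) + (6 - 3)*(-4) = ((-24 - 20) + 12)*(-136) + 3*(-4) = (-44 + 12)*(-136) - 12 = -32*(-136) - 12 = 4352 - 12 = 4340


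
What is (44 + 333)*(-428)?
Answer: -161356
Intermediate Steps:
(44 + 333)*(-428) = 377*(-428) = -161356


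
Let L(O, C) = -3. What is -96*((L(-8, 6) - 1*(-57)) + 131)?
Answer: -17760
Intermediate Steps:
-96*((L(-8, 6) - 1*(-57)) + 131) = -96*((-3 - 1*(-57)) + 131) = -96*((-3 + 57) + 131) = -96*(54 + 131) = -96*185 = -17760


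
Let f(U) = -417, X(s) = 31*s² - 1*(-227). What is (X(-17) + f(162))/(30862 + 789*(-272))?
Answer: -8769/183746 ≈ -0.047723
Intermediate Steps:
X(s) = 227 + 31*s² (X(s) = 31*s² + 227 = 227 + 31*s²)
(X(-17) + f(162))/(30862 + 789*(-272)) = ((227 + 31*(-17)²) - 417)/(30862 + 789*(-272)) = ((227 + 31*289) - 417)/(30862 - 214608) = ((227 + 8959) - 417)/(-183746) = (9186 - 417)*(-1/183746) = 8769*(-1/183746) = -8769/183746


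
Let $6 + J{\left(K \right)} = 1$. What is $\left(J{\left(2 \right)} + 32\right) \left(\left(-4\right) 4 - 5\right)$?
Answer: $-567$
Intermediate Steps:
$J{\left(K \right)} = -5$ ($J{\left(K \right)} = -6 + 1 = -5$)
$\left(J{\left(2 \right)} + 32\right) \left(\left(-4\right) 4 - 5\right) = \left(-5 + 32\right) \left(\left(-4\right) 4 - 5\right) = 27 \left(-16 - 5\right) = 27 \left(-21\right) = -567$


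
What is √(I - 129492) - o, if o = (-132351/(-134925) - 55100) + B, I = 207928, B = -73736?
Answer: 5794354983/44975 + 2*√19609 ≈ 1.2912e+5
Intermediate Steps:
o = -5794354983/44975 (o = (-132351/(-134925) - 55100) - 73736 = (-132351*(-1/134925) - 55100) - 73736 = (44117/44975 - 55100) - 73736 = -2478078383/44975 - 73736 = -5794354983/44975 ≈ -1.2884e+5)
√(I - 129492) - o = √(207928 - 129492) - 1*(-5794354983/44975) = √78436 + 5794354983/44975 = 2*√19609 + 5794354983/44975 = 5794354983/44975 + 2*√19609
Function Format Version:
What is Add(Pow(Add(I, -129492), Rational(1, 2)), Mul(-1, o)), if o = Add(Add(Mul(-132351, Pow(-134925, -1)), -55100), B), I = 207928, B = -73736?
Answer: Add(Rational(5794354983, 44975), Mul(2, Pow(19609, Rational(1, 2)))) ≈ 1.2912e+5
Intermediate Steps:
o = Rational(-5794354983, 44975) (o = Add(Add(Mul(-132351, Pow(-134925, -1)), -55100), -73736) = Add(Add(Mul(-132351, Rational(-1, 134925)), -55100), -73736) = Add(Add(Rational(44117, 44975), -55100), -73736) = Add(Rational(-2478078383, 44975), -73736) = Rational(-5794354983, 44975) ≈ -1.2884e+5)
Add(Pow(Add(I, -129492), Rational(1, 2)), Mul(-1, o)) = Add(Pow(Add(207928, -129492), Rational(1, 2)), Mul(-1, Rational(-5794354983, 44975))) = Add(Pow(78436, Rational(1, 2)), Rational(5794354983, 44975)) = Add(Mul(2, Pow(19609, Rational(1, 2))), Rational(5794354983, 44975)) = Add(Rational(5794354983, 44975), Mul(2, Pow(19609, Rational(1, 2))))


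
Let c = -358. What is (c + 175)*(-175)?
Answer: 32025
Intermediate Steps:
(c + 175)*(-175) = (-358 + 175)*(-175) = -183*(-175) = 32025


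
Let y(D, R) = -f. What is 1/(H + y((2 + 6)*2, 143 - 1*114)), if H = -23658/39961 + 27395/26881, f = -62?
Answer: 1074191641/67058662639 ≈ 0.016019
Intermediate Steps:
H = 458780897/1074191641 (H = -23658*1/39961 + 27395*(1/26881) = -23658/39961 + 27395/26881 = 458780897/1074191641 ≈ 0.42709)
y(D, R) = 62 (y(D, R) = -1*(-62) = 62)
1/(H + y((2 + 6)*2, 143 - 1*114)) = 1/(458780897/1074191641 + 62) = 1/(67058662639/1074191641) = 1074191641/67058662639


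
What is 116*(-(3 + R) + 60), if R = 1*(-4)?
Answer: 7076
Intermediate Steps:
R = -4
116*(-(3 + R) + 60) = 116*(-(3 - 4) + 60) = 116*(-1*(-1) + 60) = 116*(1 + 60) = 116*61 = 7076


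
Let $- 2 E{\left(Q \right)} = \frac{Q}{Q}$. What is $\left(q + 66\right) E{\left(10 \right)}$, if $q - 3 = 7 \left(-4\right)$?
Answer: $- \frac{41}{2} \approx -20.5$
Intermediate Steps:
$E{\left(Q \right)} = - \frac{1}{2}$ ($E{\left(Q \right)} = - \frac{Q \frac{1}{Q}}{2} = \left(- \frac{1}{2}\right) 1 = - \frac{1}{2}$)
$q = -25$ ($q = 3 + 7 \left(-4\right) = 3 - 28 = -25$)
$\left(q + 66\right) E{\left(10 \right)} = \left(-25 + 66\right) \left(- \frac{1}{2}\right) = 41 \left(- \frac{1}{2}\right) = - \frac{41}{2}$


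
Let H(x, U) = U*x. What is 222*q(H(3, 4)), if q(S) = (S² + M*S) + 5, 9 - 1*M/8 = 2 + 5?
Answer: 75702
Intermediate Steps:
M = 16 (M = 72 - 8*(2 + 5) = 72 - 8*7 = 72 - 56 = 16)
q(S) = 5 + S² + 16*S (q(S) = (S² + 16*S) + 5 = 5 + S² + 16*S)
222*q(H(3, 4)) = 222*(5 + (4*3)² + 16*(4*3)) = 222*(5 + 12² + 16*12) = 222*(5 + 144 + 192) = 222*341 = 75702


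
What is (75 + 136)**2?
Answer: 44521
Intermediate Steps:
(75 + 136)**2 = 211**2 = 44521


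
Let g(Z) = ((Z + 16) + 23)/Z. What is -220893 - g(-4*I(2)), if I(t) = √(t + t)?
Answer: -1767113/8 ≈ -2.2089e+5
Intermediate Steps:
I(t) = √2*√t (I(t) = √(2*t) = √2*√t)
g(Z) = (39 + Z)/Z (g(Z) = ((16 + Z) + 23)/Z = (39 + Z)/Z)
-220893 - g(-4*I(2)) = -220893 - (39 - 4*√2*√2)/((-4*√2*√2)) = -220893 - (39 - 4*2)/((-4*2)) = -220893 - (39 - 8)/(-8) = -220893 - (-1)*31/8 = -220893 - 1*(-31/8) = -220893 + 31/8 = -1767113/8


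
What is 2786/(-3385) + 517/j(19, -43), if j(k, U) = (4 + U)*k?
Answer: -3814471/2508285 ≈ -1.5207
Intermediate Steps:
j(k, U) = k*(4 + U)
2786/(-3385) + 517/j(19, -43) = 2786/(-3385) + 517/((19*(4 - 43))) = 2786*(-1/3385) + 517/((19*(-39))) = -2786/3385 + 517/(-741) = -2786/3385 + 517*(-1/741) = -2786/3385 - 517/741 = -3814471/2508285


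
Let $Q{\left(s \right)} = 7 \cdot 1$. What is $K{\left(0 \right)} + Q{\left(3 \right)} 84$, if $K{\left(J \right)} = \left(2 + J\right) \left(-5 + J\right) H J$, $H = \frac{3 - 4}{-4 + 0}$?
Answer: $588$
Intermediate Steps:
$Q{\left(s \right)} = 7$
$H = \frac{1}{4}$ ($H = - \frac{1}{-4} = \left(-1\right) \left(- \frac{1}{4}\right) = \frac{1}{4} \approx 0.25$)
$K{\left(J \right)} = \frac{J \left(-5 + J\right) \left(2 + J\right)}{4}$ ($K{\left(J \right)} = \left(2 + J\right) \left(-5 + J\right) \frac{1}{4} J = \left(-5 + J\right) \left(2 + J\right) \frac{1}{4} J = \frac{\left(-5 + J\right) \left(2 + J\right)}{4} J = \frac{J \left(-5 + J\right) \left(2 + J\right)}{4}$)
$K{\left(0 \right)} + Q{\left(3 \right)} 84 = \frac{1}{4} \cdot 0 \left(-10 + 0^{2} - 0\right) + 7 \cdot 84 = \frac{1}{4} \cdot 0 \left(-10 + 0 + 0\right) + 588 = \frac{1}{4} \cdot 0 \left(-10\right) + 588 = 0 + 588 = 588$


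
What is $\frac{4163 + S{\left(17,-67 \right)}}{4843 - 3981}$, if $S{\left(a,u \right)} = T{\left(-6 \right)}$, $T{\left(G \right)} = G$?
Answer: $\frac{4157}{862} \approx 4.8225$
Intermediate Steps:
$S{\left(a,u \right)} = -6$
$\frac{4163 + S{\left(17,-67 \right)}}{4843 - 3981} = \frac{4163 - 6}{4843 - 3981} = \frac{4157}{862}$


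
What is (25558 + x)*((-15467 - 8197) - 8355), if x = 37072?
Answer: -2005349970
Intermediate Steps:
(25558 + x)*((-15467 - 8197) - 8355) = (25558 + 37072)*((-15467 - 8197) - 8355) = 62630*(-23664 - 8355) = 62630*(-32019) = -2005349970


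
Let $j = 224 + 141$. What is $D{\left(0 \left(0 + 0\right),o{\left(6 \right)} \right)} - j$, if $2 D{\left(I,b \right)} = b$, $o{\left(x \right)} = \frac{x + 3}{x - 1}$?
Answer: $- \frac{3641}{10} \approx -364.1$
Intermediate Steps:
$o{\left(x \right)} = \frac{3 + x}{-1 + x}$
$D{\left(I,b \right)} = \frac{b}{2}$
$j = 365$
$D{\left(0 \left(0 + 0\right),o{\left(6 \right)} \right)} - j = \frac{\frac{1}{-1 + 6} \left(3 + 6\right)}{2} - 365 = \frac{\frac{1}{5} \cdot 9}{2} - 365 = \frac{1}{2} \cdot \frac{9}{5} - 365 = \frac{9}{10} - 365 = - \frac{3641}{10}$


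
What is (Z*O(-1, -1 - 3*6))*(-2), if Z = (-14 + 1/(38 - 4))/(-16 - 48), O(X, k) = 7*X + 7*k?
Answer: 16625/272 ≈ 61.121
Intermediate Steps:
Z = 475/2176 (Z = (-14 + 1/34)/(-64) = (-14 + 1/34)*(-1/64) = -475/34*(-1/64) = 475/2176 ≈ 0.21829)
(Z*O(-1, -1 - 3*6))*(-2) = (475*(7*(-1) + 7*(-1 - 3*6))/2176)*(-2) = (475*(-7 + 7*(-1 - 18))/2176)*(-2) = (475*(-7 + 7*(-19))/2176)*(-2) = (475*(-7 - 133)/2176)*(-2) = ((475/2176)*(-140))*(-2) = -16625/544*(-2) = 16625/272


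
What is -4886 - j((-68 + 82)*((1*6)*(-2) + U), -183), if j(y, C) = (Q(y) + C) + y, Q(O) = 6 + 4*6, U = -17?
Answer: -4327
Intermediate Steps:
Q(O) = 30 (Q(O) = 6 + 24 = 30)
j(y, C) = 30 + C + y (j(y, C) = (30 + C) + y = 30 + C + y)
-4886 - j((-68 + 82)*((1*6)*(-2) + U), -183) = -4886 - (30 - 183 + (-68 + 82)*((1*6)*(-2) - 17)) = -4886 - (30 - 183 + 14*(6*(-2) - 17)) = -4886 - (30 - 183 + 14*(-12 - 17)) = -4886 - (30 - 183 + 14*(-29)) = -4886 - (30 - 183 - 406) = -4886 - 1*(-559) = -4886 + 559 = -4327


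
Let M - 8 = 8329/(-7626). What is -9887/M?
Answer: -75398262/52679 ≈ -1431.3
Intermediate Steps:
M = 52679/7626 (M = 8 + 8329/(-7626) = 8 + 8329*(-1/7626) = 8 - 8329/7626 = 52679/7626 ≈ 6.9078)
-9887/M = -9887/52679/7626 = -9887*7626/52679 = -75398262/52679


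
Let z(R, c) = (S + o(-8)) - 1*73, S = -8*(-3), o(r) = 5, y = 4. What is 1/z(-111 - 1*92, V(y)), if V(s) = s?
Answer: -1/44 ≈ -0.022727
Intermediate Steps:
S = 24
z(R, c) = -44 (z(R, c) = (24 + 5) - 1*73 = 29 - 73 = -44)
1/z(-111 - 1*92, V(y)) = 1/(-44) = -1/44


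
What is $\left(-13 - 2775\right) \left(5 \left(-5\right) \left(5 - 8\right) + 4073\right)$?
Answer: $-11564624$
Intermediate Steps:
$\left(-13 - 2775\right) \left(5 \left(-5\right) \left(5 - 8\right) + 4073\right) = - 2788 \left(\left(-25\right) \left(-3\right) + 4073\right) = - 2788 \left(75 + 4073\right) = \left(-2788\right) 4148 = -11564624$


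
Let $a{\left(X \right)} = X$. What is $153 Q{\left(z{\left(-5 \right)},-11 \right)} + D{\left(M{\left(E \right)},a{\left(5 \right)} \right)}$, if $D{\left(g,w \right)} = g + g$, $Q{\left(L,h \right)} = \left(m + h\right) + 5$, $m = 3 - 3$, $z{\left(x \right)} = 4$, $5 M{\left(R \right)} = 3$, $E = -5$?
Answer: $- \frac{4584}{5} \approx -916.8$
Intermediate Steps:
$M{\left(R \right)} = \frac{3}{5}$ ($M{\left(R \right)} = \frac{1}{5} \cdot 3 = \frac{3}{5}$)
$m = 0$ ($m = 3 - 3 = 0$)
$Q{\left(L,h \right)} = 5 + h$ ($Q{\left(L,h \right)} = \left(0 + h\right) + 5 = h + 5 = 5 + h$)
$D{\left(g,w \right)} = 2 g$
$153 Q{\left(z{\left(-5 \right)},-11 \right)} + D{\left(M{\left(E \right)},a{\left(5 \right)} \right)} = 153 \left(5 - 11\right) + 2 \cdot \frac{3}{5} = 153 \left(-6\right) + \frac{6}{5} = -918 + \frac{6}{5} = - \frac{4584}{5}$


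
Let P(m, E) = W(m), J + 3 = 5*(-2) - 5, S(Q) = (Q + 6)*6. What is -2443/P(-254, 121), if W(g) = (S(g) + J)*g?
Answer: -2443/382524 ≈ -0.0063865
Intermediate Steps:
S(Q) = 36 + 6*Q (S(Q) = (6 + Q)*6 = 36 + 6*Q)
J = -18 (J = -3 + (5*(-2) - 5) = -3 + (-10 - 5) = -3 - 15 = -18)
W(g) = g*(18 + 6*g) (W(g) = ((36 + 6*g) - 18)*g = (18 + 6*g)*g = g*(18 + 6*g))
P(m, E) = 6*m*(3 + m)
-2443/P(-254, 121) = -2443*(-1/(1524*(3 - 254))) = -2443/(6*(-254)*(-251)) = -2443/382524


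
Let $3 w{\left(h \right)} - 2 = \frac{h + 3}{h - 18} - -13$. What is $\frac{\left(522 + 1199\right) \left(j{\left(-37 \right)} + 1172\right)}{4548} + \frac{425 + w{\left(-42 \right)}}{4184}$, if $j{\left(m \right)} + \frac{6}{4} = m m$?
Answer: $\frac{91440214267}{95144160} \approx 961.07$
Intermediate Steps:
$j{\left(m \right)} = - \frac{3}{2} + m^{2}$ ($j{\left(m \right)} = - \frac{3}{2} + m m = - \frac{3}{2} + m^{2}$)
$w{\left(h \right)} = 5 + \frac{3 + h}{3 \left(-18 + h\right)}$ ($w{\left(h \right)} = \frac{2}{3} + \frac{\frac{h + 3}{h - 18} - -13}{3} = \frac{2}{3} + \frac{\frac{3 + h}{-18 + h} + 13}{3} = \frac{2}{3} + \frac{13 + \frac{3 + h}{-18 + h}}{3} = \frac{2}{3} + \left(\frac{13}{3} + \frac{3 + h}{3 \left(-18 + h\right)}\right) = 5 + \frac{3 + h}{3 \left(-18 + h\right)}$)
$\frac{\left(522 + 1199\right) \left(j{\left(-37 \right)} + 1172\right)}{4548} + \frac{425 + w{\left(-42 \right)}}{4184} = \frac{\left(522 + 1199\right) \left(\left(- \frac{3}{2} + \left(-37\right)^{2}\right) + 1172\right)}{4548} + \frac{425 + \frac{-267 + 16 \left(-42\right)}{3 \left(-18 - 42\right)}}{4184} = 1721 \left(\left(- \frac{3}{2} + 1369\right) + 1172\right) \frac{1}{4548} + \left(425 + \frac{-267 - 672}{3 \left(-60\right)}\right) \frac{1}{4184} = 1721 \left(\frac{2735}{2} + 1172\right) \frac{1}{4548} + \left(425 + \frac{1}{3} \left(- \frac{1}{60}\right) \left(-939\right)\right) \frac{1}{4184} = 1721 \cdot \frac{5079}{2} \cdot \frac{1}{4548} + \left(425 + \frac{313}{60}\right) \frac{1}{4184} = \frac{8740959}{2} \cdot \frac{1}{4548} + \frac{25813}{60} \cdot \frac{1}{4184} = \frac{2913653}{3032} + \frac{25813}{251040} = \frac{91440214267}{95144160}$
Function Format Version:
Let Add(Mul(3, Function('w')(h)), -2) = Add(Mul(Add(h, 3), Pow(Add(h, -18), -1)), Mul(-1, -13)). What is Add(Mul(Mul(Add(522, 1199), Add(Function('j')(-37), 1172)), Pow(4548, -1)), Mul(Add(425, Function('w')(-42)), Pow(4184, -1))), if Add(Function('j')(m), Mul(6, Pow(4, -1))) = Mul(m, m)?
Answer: Rational(91440214267, 95144160) ≈ 961.07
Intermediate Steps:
Function('j')(m) = Add(Rational(-3, 2), Pow(m, 2)) (Function('j')(m) = Add(Rational(-3, 2), Mul(m, m)) = Add(Rational(-3, 2), Pow(m, 2)))
Function('w')(h) = Add(5, Mul(Rational(1, 3), Pow(Add(-18, h), -1), Add(3, h))) (Function('w')(h) = Add(Rational(2, 3), Mul(Rational(1, 3), Add(Mul(Add(h, 3), Pow(Add(h, -18), -1)), Mul(-1, -13)))) = Add(Rational(2, 3), Mul(Rational(1, 3), Add(Mul(Add(3, h), Pow(Add(-18, h), -1)), 13))) = Add(Rational(2, 3), Mul(Rational(1, 3), Add(Mul(Pow(Add(-18, h), -1), Add(3, h)), 13))) = Add(Rational(2, 3), Mul(Rational(1, 3), Add(13, Mul(Pow(Add(-18, h), -1), Add(3, h))))) = Add(Rational(2, 3), Add(Rational(13, 3), Mul(Rational(1, 3), Pow(Add(-18, h), -1), Add(3, h)))) = Add(5, Mul(Rational(1, 3), Pow(Add(-18, h), -1), Add(3, h))))
Add(Mul(Mul(Add(522, 1199), Add(Function('j')(-37), 1172)), Pow(4548, -1)), Mul(Add(425, Function('w')(-42)), Pow(4184, -1))) = Add(Mul(Mul(Add(522, 1199), Add(Add(Rational(-3, 2), Pow(-37, 2)), 1172)), Pow(4548, -1)), Mul(Add(425, Mul(Rational(1, 3), Pow(Add(-18, -42), -1), Add(-267, Mul(16, -42)))), Pow(4184, -1))) = Add(Mul(Mul(1721, Add(Add(Rational(-3, 2), 1369), 1172)), Rational(1, 4548)), Mul(Add(425, Mul(Rational(1, 3), Pow(-60, -1), Add(-267, -672))), Rational(1, 4184))) = Add(Mul(Mul(1721, Add(Rational(2735, 2), 1172)), Rational(1, 4548)), Mul(Add(425, Mul(Rational(1, 3), Rational(-1, 60), -939)), Rational(1, 4184))) = Add(Mul(Mul(1721, Rational(5079, 2)), Rational(1, 4548)), Mul(Add(425, Rational(313, 60)), Rational(1, 4184))) = Add(Mul(Rational(8740959, 2), Rational(1, 4548)), Mul(Rational(25813, 60), Rational(1, 4184))) = Add(Rational(2913653, 3032), Rational(25813, 251040)) = Rational(91440214267, 95144160)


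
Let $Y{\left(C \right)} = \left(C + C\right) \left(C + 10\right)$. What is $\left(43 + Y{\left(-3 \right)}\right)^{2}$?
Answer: $1$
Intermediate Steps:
$Y{\left(C \right)} = 2 C \left(10 + C\right)$
$\left(43 + Y{\left(-3 \right)}\right)^{2} = \left(43 + 2 \left(-3\right) \left(10 - 3\right)\right)^{2} = \left(43 + 2 \left(-3\right) 7\right)^{2} = \left(43 - 42\right)^{2} = 1^{2} = 1$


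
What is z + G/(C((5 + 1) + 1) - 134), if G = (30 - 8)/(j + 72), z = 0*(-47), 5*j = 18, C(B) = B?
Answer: -55/24003 ≈ -0.0022914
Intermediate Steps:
j = 18/5 (j = (⅕)*18 = 18/5 ≈ 3.6000)
z = 0
G = 55/189 (G = (30 - 8)/(18/5 + 72) = 22/(378/5) = 22*(5/378) = 55/189 ≈ 0.29101)
z + G/(C((5 + 1) + 1) - 134) = 0 + (55/189)/(((5 + 1) + 1) - 134) = 0 + (55/189)/((6 + 1) - 134) = 0 + (55/189)/(7 - 134) = 0 + (55/189)/(-127) = 0 - 1/127*55/189 = 0 - 55/24003 = -55/24003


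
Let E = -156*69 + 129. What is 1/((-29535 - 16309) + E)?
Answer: -1/56479 ≈ -1.7706e-5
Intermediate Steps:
E = -10635 (E = -10764 + 129 = -10635)
1/((-29535 - 16309) + E) = 1/((-29535 - 16309) - 10635) = 1/(-45844 - 10635) = 1/(-56479) = -1/56479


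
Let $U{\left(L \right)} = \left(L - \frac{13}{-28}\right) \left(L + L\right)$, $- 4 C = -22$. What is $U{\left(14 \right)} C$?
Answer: $\frac{4455}{2} \approx 2227.5$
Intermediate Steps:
$C = \frac{11}{2}$ ($C = \left(- \frac{1}{4}\right) \left(-22\right) = \frac{11}{2} \approx 5.5$)
$U{\left(L \right)} = 2 L \left(\frac{13}{28} + L\right)$ ($U{\left(L \right)} = \left(L - - \frac{13}{28}\right) 2 L = \left(L + \frac{13}{28}\right) 2 L = \left(\frac{13}{28} + L\right) 2 L = 2 L \left(\frac{13}{28} + L\right)$)
$U{\left(14 \right)} C = \frac{1}{14} \cdot 14 \left(13 + 28 \cdot 14\right) \frac{11}{2} = \frac{1}{14} \cdot 14 \left(13 + 392\right) \frac{11}{2} = \frac{1}{14} \cdot 14 \cdot 405 \cdot \frac{11}{2} = 405 \cdot \frac{11}{2} = \frac{4455}{2}$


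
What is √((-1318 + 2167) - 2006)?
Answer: I*√1157 ≈ 34.015*I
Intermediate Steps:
√((-1318 + 2167) - 2006) = √(849 - 2006) = √(-1157) = I*√1157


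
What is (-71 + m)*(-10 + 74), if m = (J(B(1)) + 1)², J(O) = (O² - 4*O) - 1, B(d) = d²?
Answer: -3968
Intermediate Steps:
J(O) = -1 + O² - 4*O
m = 9 (m = ((-1 + (1²)² - 4*1²) + 1)² = ((-1 + 1² - 4*1) + 1)² = ((-1 + 1 - 4) + 1)² = (-4 + 1)² = (-3)² = 9)
(-71 + m)*(-10 + 74) = (-71 + 9)*(-10 + 74) = -62*64 = -3968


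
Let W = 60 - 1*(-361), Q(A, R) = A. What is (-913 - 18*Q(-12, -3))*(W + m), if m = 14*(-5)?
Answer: -244647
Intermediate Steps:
W = 421 (W = 60 + 361 = 421)
m = -70
(-913 - 18*Q(-12, -3))*(W + m) = (-913 - 18*(-12))*(421 - 70) = (-913 + 216)*351 = -697*351 = -244647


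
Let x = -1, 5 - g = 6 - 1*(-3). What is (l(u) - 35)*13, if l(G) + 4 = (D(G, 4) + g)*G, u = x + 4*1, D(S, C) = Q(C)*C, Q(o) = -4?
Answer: -1287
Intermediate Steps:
g = -4 (g = 5 - (6 - 1*(-3)) = 5 - (6 + 3) = 5 - 1*9 = 5 - 9 = -4)
D(S, C) = -4*C
u = 3 (u = -1 + 4*1 = -1 + 4 = 3)
l(G) = -4 - 20*G (l(G) = -4 + (-4*4 - 4)*G = -4 + (-16 - 4)*G = -4 - 20*G)
(l(u) - 35)*13 = ((-4 - 20*3) - 35)*13 = ((-4 - 60) - 35)*13 = (-64 - 35)*13 = -99*13 = -1287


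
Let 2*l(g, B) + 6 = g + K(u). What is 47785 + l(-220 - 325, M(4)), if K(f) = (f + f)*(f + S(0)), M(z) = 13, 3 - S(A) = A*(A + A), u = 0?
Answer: 95019/2 ≈ 47510.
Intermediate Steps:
S(A) = 3 - 2*A² (S(A) = 3 - A*(A + A) = 3 - A*2*A = 3 - 2*A²)
K(f) = 2*f*(3 + f) (K(f) = (f + f)*(f + (3 - 2*0²)) = (2*f)*(f + (3 - 2*0)) = (2*f)*(f + (3 + 0)) = (2*f)*(f + 3) = (2*f)*(3 + f) = 2*f*(3 + f))
l(g, B) = -3 + g/2 (l(g, B) = -3 + (g + 2*0*(3 + 0))/2 = -3 + (g + 2*0*3)/2 = -3 + (g + 0)/2 = -3 + g/2)
47785 + l(-220 - 325, M(4)) = 47785 + (-3 + (-220 - 325)/2) = 47785 + (-3 + (½)*(-545)) = 47785 + (-3 - 545/2) = 47785 - 551/2 = 95019/2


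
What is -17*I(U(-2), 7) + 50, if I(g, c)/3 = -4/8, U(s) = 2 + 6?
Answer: 151/2 ≈ 75.500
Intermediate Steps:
U(s) = 8
I(g, c) = -3/2 (I(g, c) = 3*(-4/8) = 3*(-4*1/8) = 3*(-1/2) = -3/2)
-17*I(U(-2), 7) + 50 = -17*(-3/2) + 50 = 51/2 + 50 = 151/2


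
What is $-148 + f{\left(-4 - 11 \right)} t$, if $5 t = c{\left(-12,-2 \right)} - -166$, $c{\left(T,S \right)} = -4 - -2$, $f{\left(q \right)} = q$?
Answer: $-640$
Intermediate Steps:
$c{\left(T,S \right)} = -2$ ($c{\left(T,S \right)} = -4 + 2 = -2$)
$t = \frac{164}{5}$ ($t = \frac{-2 - -166}{5} = \frac{-2 + 166}{5} = \frac{1}{5} \cdot 164 = \frac{164}{5} \approx 32.8$)
$-148 + f{\left(-4 - 11 \right)} t = -148 + \left(-4 - 11\right) \frac{164}{5} = -148 - 492 = -640$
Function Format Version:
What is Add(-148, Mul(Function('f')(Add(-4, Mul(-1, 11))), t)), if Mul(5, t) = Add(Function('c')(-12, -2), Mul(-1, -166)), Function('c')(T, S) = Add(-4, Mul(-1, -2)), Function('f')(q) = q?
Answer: -640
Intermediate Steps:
Function('c')(T, S) = -2 (Function('c')(T, S) = Add(-4, 2) = -2)
t = Rational(164, 5) (t = Mul(Rational(1, 5), Add(-2, Mul(-1, -166))) = Mul(Rational(1, 5), Add(-2, 166)) = Mul(Rational(1, 5), 164) = Rational(164, 5) ≈ 32.800)
Add(-148, Mul(Function('f')(Add(-4, Mul(-1, 11))), t)) = Add(-148, Mul(Add(-4, Mul(-1, 11)), Rational(164, 5))) = Add(-148, Mul(Add(-4, -11), Rational(164, 5))) = Add(-148, Mul(-15, Rational(164, 5))) = Add(-148, -492) = -640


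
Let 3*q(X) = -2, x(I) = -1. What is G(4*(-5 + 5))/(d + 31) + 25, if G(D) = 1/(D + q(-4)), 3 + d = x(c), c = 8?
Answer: 449/18 ≈ 24.944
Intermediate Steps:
q(X) = -⅔ (q(X) = (⅓)*(-2) = -⅔)
d = -4 (d = -3 - 1 = -4)
G(D) = 1/(-⅔ + D) (G(D) = 1/(D - ⅔) = 1/(-⅔ + D))
G(4*(-5 + 5))/(d + 31) + 25 = (3/(-2 + 3*(4*(-5 + 5))))/(-4 + 31) + 25 = (3/(-2 + 3*(4*0)))/27 + 25 = (3/(-2 + 3*0))*(1/27) + 25 = (3/(-2 + 0))*(1/27) + 25 = (3/(-2))*(1/27) + 25 = (3*(-½))*(1/27) + 25 = -3/2*1/27 + 25 = -1/18 + 25 = 449/18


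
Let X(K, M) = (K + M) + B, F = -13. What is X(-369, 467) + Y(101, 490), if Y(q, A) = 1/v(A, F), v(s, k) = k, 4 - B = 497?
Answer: -5136/13 ≈ -395.08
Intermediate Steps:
B = -493 (B = 4 - 1*497 = 4 - 497 = -493)
X(K, M) = -493 + K + M (X(K, M) = (K + M) - 493 = -493 + K + M)
Y(q, A) = -1/13 (Y(q, A) = 1/(-13) = -1/13)
X(-369, 467) + Y(101, 490) = (-493 - 369 + 467) - 1/13 = -395 - 1/13 = -5136/13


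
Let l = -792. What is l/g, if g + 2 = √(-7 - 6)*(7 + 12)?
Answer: 144/427 + 1368*I*√13/427 ≈ 0.33724 + 11.551*I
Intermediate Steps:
g = -2 + 19*I*√13 (g = -2 + √(-7 - 6)*(7 + 12) = -2 + √(-13)*19 = -2 + (I*√13)*19 = -2 + 19*I*√13 ≈ -2.0 + 68.505*I)
l/g = -792/(-2 + 19*I*√13)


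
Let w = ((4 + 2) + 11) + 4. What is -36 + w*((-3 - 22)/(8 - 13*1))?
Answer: 69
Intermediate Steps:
w = 21 (w = (6 + 11) + 4 = 17 + 4 = 21)
-36 + w*((-3 - 22)/(8 - 13*1)) = -36 + 21*((-3 - 22)/(8 - 13*1)) = -36 + 21*(-25/(8 - 13)) = -36 + 21*(-25/(-5)) = -36 + 21*(-25*(-⅕)) = -36 + 21*5 = -36 + 105 = 69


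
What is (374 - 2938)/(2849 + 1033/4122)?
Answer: -10568808/11744611 ≈ -0.89989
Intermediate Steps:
(374 - 2938)/(2849 + 1033/4122) = -2564/(2849 + 1033*(1/4122)) = -2564/(2849 + 1033/4122) = -2564/11744611/4122 = -2564*4122/11744611 = -10568808/11744611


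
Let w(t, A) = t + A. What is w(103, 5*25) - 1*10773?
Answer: -10545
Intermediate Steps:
w(t, A) = A + t
w(103, 5*25) - 1*10773 = (5*25 + 103) - 1*10773 = (125 + 103) - 10773 = 228 - 10773 = -10545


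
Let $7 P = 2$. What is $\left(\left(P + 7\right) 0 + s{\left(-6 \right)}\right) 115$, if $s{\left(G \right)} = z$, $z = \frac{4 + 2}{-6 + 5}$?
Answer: $-690$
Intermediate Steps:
$P = \frac{2}{7}$ ($P = \frac{1}{7} \cdot 2 = \frac{2}{7} \approx 0.28571$)
$z = -6$ ($z = \frac{6}{-1} = 6 \left(-1\right) = -6$)
$s{\left(G \right)} = -6$
$\left(\left(P + 7\right) 0 + s{\left(-6 \right)}\right) 115 = \left(\left(\frac{2}{7} + 7\right) 0 - 6\right) 115 = \left(\frac{51}{7} \cdot 0 - 6\right) 115 = \left(0 - 6\right) 115 = \left(-6\right) 115 = -690$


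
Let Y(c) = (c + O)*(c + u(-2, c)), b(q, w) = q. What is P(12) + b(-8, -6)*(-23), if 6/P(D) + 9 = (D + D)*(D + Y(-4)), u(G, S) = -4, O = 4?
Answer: 17114/93 ≈ 184.02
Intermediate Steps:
Y(c) = (-4 + c)*(4 + c) (Y(c) = (c + 4)*(c - 4) = (4 + c)*(-4 + c) = (-4 + c)*(4 + c))
P(D) = 6/(-9 + 2*D²) (P(D) = 6/(-9 + (D + D)*(D + (-16 + (-4)²))) = 6/(-9 + (2*D)*(D + (-16 + 16))) = 6/(-9 + (2*D)*(D + 0)) = 6/(-9 + (2*D)*D) = 6/(-9 + 2*D²))
P(12) + b(-8, -6)*(-23) = 6/(-9 + 2*12²) - 8*(-23) = 6/(-9 + 2*144) + 184 = 6/(-9 + 288) + 184 = 6/279 + 184 = 6*(1/279) + 184 = 2/93 + 184 = 17114/93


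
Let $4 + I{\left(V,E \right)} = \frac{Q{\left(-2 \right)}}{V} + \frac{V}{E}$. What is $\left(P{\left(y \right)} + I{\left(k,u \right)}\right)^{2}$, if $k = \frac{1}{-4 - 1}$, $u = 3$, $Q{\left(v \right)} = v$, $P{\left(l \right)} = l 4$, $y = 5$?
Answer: $\frac{151321}{225} \approx 672.54$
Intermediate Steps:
$P{\left(l \right)} = 4 l$
$k = - \frac{1}{5}$ ($k = \frac{1}{-5} = - \frac{1}{5} \approx -0.2$)
$I{\left(V,E \right)} = -4 - \frac{2}{V} + \frac{V}{E}$ ($I{\left(V,E \right)} = -4 - \left(\frac{2}{V} - \frac{V}{E}\right) = -4 - \frac{2}{V} + \frac{V}{E}$)
$\left(P{\left(y \right)} + I{\left(k,u \right)}\right)^{2} = \left(4 \cdot 5 - \left(4 - 10 + \frac{1}{15}\right)\right)^{2} = \left(20 - - \frac{89}{15}\right)^{2} = \left(20 + \frac{89}{15}\right)^{2} = \left(\frac{389}{15}\right)^{2} = \frac{151321}{225}$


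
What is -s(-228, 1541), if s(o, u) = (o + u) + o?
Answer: -1085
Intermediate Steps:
s(o, u) = u + 2*o
-s(-228, 1541) = -(1541 + 2*(-228)) = -(1541 - 456) = -1*1085 = -1085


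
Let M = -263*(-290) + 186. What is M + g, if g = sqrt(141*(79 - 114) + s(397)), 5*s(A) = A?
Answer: 76456 + I*sqrt(121390)/5 ≈ 76456.0 + 69.682*I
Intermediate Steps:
s(A) = A/5
M = 76456 (M = 76270 + 186 = 76456)
g = I*sqrt(121390)/5 (g = sqrt(141*(79 - 114) + (1/5)*397) = sqrt(141*(-35) + 397/5) = sqrt(-4935 + 397/5) = sqrt(-24278/5) = I*sqrt(121390)/5 ≈ 69.682*I)
M + g = 76456 + I*sqrt(121390)/5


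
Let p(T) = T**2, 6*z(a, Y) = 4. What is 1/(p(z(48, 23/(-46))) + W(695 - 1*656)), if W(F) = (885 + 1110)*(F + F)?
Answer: 9/1400494 ≈ 6.4263e-6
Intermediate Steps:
z(a, Y) = 2/3 (z(a, Y) = (1/6)*4 = 2/3)
W(F) = 3990*F (W(F) = 1995*(2*F) = 3990*F)
1/(p(z(48, 23/(-46))) + W(695 - 1*656)) = 1/((2/3)**2 + 3990*(695 - 1*656)) = 1/(4/9 + 3990*(695 - 656)) = 1/(4/9 + 3990*39) = 1/(4/9 + 155610) = 1/(1400494/9) = 9/1400494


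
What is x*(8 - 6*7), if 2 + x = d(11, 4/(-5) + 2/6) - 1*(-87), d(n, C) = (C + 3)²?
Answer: -699346/225 ≈ -3108.2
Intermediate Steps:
d(n, C) = (3 + C)²
x = 20569/225 (x = -2 + ((3 + (4/(-5) + 2/6))² - 1*(-87)) = -2 + ((3 + (4*(-⅕) + 2*(⅙)))² + 87) = -2 + ((3 + (-⅘ + ⅓))² + 87) = -2 + ((3 - 7/15)² + 87) = -2 + ((38/15)² + 87) = -2 + (1444/225 + 87) = -2 + 21019/225 = 20569/225 ≈ 91.418)
x*(8 - 6*7) = 20569*(8 - 6*7)/225 = 20569*(8 - 42)/225 = (20569/225)*(-34) = -699346/225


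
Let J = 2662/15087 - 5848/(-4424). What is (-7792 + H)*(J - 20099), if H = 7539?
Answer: 42421948888418/8343111 ≈ 5.0847e+6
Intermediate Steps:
J = 12500683/8343111 (J = 2662*(1/15087) - 5848*(-1/4424) = 2662/15087 + 731/553 = 12500683/8343111 ≈ 1.4983)
(-7792 + H)*(J - 20099) = (-7792 + 7539)*(12500683/8343111 - 20099) = -253*(-167675687306/8343111) = 42421948888418/8343111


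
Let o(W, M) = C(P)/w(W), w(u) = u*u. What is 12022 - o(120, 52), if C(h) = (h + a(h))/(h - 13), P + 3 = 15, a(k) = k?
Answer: 7213201/600 ≈ 12022.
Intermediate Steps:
w(u) = u²
P = 12 (P = -3 + 15 = 12)
C(h) = 2*h/(-13 + h) (C(h) = (h + h)/(h - 13) = (2*h)/(-13 + h) = 2*h/(-13 + h))
o(W, M) = -24/W² (o(W, M) = (2*12/(-13 + 12))/(W²) = (2*12/(-1))/W² = (2*12*(-1))/W² = -24/W²)
12022 - o(120, 52) = 12022 - (-24)/120² = 12022 - (-24)/14400 = 12022 - 1*(-1/600) = 12022 + 1/600 = 7213201/600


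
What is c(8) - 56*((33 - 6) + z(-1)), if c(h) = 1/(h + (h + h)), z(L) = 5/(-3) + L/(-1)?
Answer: -11797/8 ≈ -1474.6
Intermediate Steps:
z(L) = -5/3 - L (z(L) = 5*(-1/3) + L*(-1) = -5/3 - L)
c(h) = 1/(3*h) (c(h) = 1/(h + 2*h) = 1/(3*h))
c(8) - 56*((33 - 6) + z(-1)) = (1/3)/8 - 56*((33 - 6) + (-5/3 - 1*(-1))) = (1/3)*(1/8) - 56*(27 + (-5/3 + 1)) = 1/24 - 56*(27 - 2/3) = 1/24 - 56*79/3 = 1/24 - 4424/3 = -11797/8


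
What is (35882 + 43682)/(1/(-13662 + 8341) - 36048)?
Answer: -423360044/191811409 ≈ -2.2072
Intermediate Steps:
(35882 + 43682)/(1/(-13662 + 8341) - 36048) = 79564/(1/(-5321) - 36048) = 79564/(-1/5321 - 36048) = 79564/(-191811409/5321) = 79564*(-5321/191811409) = -423360044/191811409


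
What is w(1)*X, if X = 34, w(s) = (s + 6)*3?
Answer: 714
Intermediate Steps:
w(s) = 18 + 3*s (w(s) = (6 + s)*3 = 18 + 3*s)
w(1)*X = (18 + 3*1)*34 = (18 + 3)*34 = 21*34 = 714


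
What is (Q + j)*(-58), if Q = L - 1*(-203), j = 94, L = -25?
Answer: -15776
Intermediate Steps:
Q = 178 (Q = -25 - 1*(-203) = -25 + 203 = 178)
(Q + j)*(-58) = (178 + 94)*(-58) = 272*(-58) = -15776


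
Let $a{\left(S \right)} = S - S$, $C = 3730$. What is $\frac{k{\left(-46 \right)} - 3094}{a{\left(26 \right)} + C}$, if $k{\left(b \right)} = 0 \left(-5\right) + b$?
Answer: $- \frac{314}{373} \approx -0.84182$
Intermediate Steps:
$a{\left(S \right)} = 0$
$k{\left(b \right)} = b$ ($k{\left(b \right)} = 0 + b = b$)
$\frac{k{\left(-46 \right)} - 3094}{a{\left(26 \right)} + C} = \frac{-46 - 3094}{0 + 3730} = - \frac{3140}{3730} = \left(-3140\right) \frac{1}{3730} = - \frac{314}{373}$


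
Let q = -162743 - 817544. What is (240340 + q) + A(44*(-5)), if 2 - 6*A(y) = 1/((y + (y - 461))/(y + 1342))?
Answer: -117651487/159 ≈ -7.3995e+5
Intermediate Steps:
q = -980287
A(y) = 1/3 - (1342 + y)/(6*(-461 + 2*y)) (A(y) = 1/3 - (y + 1342)/(y + (y - 461))/6 = 1/3 - (1342 + y)/(y + (-461 + y))/6 = 1/3 - (1342 + y)/(-461 + 2*y)/6 = 1/3 - (1342 + y)/(6*(-461 + 2*y)))
(240340 + q) + A(44*(-5)) = (240340 - 980287) + (-2264 + 3*(44*(-5)))/(6*(-461 + 2*(44*(-5)))) = -739947 + (-2264 + 3*(-220))/(6*(-461 + 2*(-220))) = -739947 + (-2264 - 660)/(6*(-461 - 440)) = -739947 + (1/6)*(-2924)/(-901) = -739947 + (1/6)*(-1/901)*(-2924) = -739947 + 86/159 = -117651487/159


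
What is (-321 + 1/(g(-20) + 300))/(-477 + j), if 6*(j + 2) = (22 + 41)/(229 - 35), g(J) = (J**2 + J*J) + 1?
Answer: 137126960/204599931 ≈ 0.67022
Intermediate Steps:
g(J) = 1 + 2*J**2 (g(J) = (J**2 + J**2) + 1 = 2*J**2 + 1 = 1 + 2*J**2)
j = -755/388 (j = -2 + ((22 + 41)/(229 - 35))/6 = -2 + (63/194)/6 = -2 + (63*(1/194))/6 = -2 + (1/6)*(63/194) = -2 + 21/388 = -755/388 ≈ -1.9459)
(-321 + 1/(g(-20) + 300))/(-477 + j) = (-321 + 1/((1 + 2*(-20)**2) + 300))/(-477 - 755/388) = (-321 + 1/((1 + 2*400) + 300))/(-185831/388) = (-321 + 1/((1 + 800) + 300))*(-388/185831) = (-321 + 1/(801 + 300))*(-388/185831) = (-321 + 1/1101)*(-388/185831) = -353420/1101*(-388/185831) = 137126960/204599931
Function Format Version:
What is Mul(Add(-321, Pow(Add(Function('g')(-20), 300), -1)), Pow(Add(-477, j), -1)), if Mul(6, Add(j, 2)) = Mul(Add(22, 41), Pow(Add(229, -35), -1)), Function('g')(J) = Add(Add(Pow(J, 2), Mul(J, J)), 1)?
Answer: Rational(137126960, 204599931) ≈ 0.67022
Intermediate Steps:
Function('g')(J) = Add(1, Mul(2, Pow(J, 2))) (Function('g')(J) = Add(Add(Pow(J, 2), Pow(J, 2)), 1) = Add(Mul(2, Pow(J, 2)), 1) = Add(1, Mul(2, Pow(J, 2))))
j = Rational(-755, 388) (j = Add(-2, Mul(Rational(1, 6), Mul(Add(22, 41), Pow(Add(229, -35), -1)))) = Add(-2, Mul(Rational(1, 6), Mul(63, Pow(194, -1)))) = Add(-2, Mul(Rational(1, 6), Mul(63, Rational(1, 194)))) = Add(-2, Mul(Rational(1, 6), Rational(63, 194))) = Add(-2, Rational(21, 388)) = Rational(-755, 388) ≈ -1.9459)
Mul(Add(-321, Pow(Add(Function('g')(-20), 300), -1)), Pow(Add(-477, j), -1)) = Mul(Add(-321, Pow(Add(Add(1, Mul(2, Pow(-20, 2))), 300), -1)), Pow(Add(-477, Rational(-755, 388)), -1)) = Mul(Add(-321, Pow(Add(Add(1, Mul(2, 400)), 300), -1)), Pow(Rational(-185831, 388), -1)) = Mul(Add(-321, Pow(Add(Add(1, 800), 300), -1)), Rational(-388, 185831)) = Mul(Add(-321, Pow(Add(801, 300), -1)), Rational(-388, 185831)) = Mul(Add(-321, Pow(1101, -1)), Rational(-388, 185831)) = Mul(Add(-321, Rational(1, 1101)), Rational(-388, 185831)) = Mul(Rational(-353420, 1101), Rational(-388, 185831)) = Rational(137126960, 204599931)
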